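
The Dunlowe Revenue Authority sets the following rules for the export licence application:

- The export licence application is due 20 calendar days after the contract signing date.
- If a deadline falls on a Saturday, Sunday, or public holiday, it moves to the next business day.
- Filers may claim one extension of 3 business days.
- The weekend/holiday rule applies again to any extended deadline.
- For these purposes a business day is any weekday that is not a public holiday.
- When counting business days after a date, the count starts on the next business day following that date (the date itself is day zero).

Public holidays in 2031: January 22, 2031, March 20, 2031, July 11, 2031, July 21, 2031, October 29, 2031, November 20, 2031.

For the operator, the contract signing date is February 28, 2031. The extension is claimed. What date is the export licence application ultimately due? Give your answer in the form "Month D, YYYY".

March 26, 2031

20 calendar days after February 28, 2031 is March 20, 2031.
Because March 20, 2031 is a listed holiday, the deadline becomes March 21, 2031 (Friday).
The 3-business-day extension runs from March 21, 2031 to March 26, 2031.
March 26, 2031 is a Wednesday and not a listed holiday, so it stands.
The final due date is March 26, 2031.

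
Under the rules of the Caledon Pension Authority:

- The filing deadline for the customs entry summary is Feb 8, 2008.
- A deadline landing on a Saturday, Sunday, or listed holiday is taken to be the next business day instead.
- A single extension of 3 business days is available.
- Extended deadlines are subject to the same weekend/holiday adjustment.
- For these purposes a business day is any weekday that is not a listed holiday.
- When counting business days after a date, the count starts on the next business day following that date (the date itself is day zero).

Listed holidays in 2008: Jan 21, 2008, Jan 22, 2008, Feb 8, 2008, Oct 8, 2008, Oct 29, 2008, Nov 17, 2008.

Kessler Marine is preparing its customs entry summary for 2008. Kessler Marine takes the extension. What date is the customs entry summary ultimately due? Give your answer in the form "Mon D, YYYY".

Feb 14, 2008

Start from the fixed due date, Feb 8, 2008.
Because Feb 8, 2008 is a listed holiday, the deadline becomes Feb 11, 2008 (Monday).
The 3-business-day extension runs from Feb 11, 2008 to Feb 14, 2008.
Feb 14, 2008 (Thursday) is already a business day.
So the filing is due Feb 14, 2008.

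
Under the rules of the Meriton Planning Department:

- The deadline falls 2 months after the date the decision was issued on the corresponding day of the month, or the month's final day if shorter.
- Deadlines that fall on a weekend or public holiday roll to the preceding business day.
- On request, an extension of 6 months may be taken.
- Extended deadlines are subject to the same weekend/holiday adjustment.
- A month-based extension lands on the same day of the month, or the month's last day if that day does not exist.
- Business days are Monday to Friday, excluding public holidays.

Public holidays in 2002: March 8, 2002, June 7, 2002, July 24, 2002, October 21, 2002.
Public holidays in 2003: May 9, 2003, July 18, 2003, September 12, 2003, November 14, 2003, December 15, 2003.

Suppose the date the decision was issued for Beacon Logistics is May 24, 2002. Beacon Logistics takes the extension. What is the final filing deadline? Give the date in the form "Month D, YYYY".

January 23, 2003

2 months from May 24, 2002 is July 24, 2002.
July 24, 2002 is a listed holiday; the preceding business day is July 23, 2002 (Tuesday).
Applying the 6 months extension: 6 months after July 23, 2002 is January 23, 2003.
January 23, 2003 is a Thursday and not a listed holiday, so it stands.
Final deadline: January 23, 2003.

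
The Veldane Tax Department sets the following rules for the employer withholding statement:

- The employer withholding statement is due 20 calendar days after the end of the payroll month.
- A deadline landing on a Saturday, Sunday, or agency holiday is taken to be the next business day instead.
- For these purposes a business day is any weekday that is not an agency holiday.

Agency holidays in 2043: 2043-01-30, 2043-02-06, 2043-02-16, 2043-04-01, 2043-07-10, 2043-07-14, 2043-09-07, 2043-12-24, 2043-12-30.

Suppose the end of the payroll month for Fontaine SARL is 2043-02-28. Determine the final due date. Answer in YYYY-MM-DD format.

2043-03-20

20 calendar days after 2043-02-28 is 2043-03-20.
2043-03-20 falls on a Friday, which is a business day, so no adjustment is needed.
So the filing is due 2043-03-20.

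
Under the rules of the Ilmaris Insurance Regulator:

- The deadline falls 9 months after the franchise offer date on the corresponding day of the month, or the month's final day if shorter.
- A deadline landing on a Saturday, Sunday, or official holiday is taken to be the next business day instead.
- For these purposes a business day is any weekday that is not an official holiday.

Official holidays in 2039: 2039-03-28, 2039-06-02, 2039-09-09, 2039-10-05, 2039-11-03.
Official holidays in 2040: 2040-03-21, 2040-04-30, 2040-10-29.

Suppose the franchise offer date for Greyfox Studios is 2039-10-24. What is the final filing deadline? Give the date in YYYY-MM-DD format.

2040-07-24

Moving 9 months forward from 2039-10-24 on the corresponding day gives 2040-07-24.
2040-07-24 is a Tuesday and not a listed holiday, so it stands.
Deadline: 2040-07-24.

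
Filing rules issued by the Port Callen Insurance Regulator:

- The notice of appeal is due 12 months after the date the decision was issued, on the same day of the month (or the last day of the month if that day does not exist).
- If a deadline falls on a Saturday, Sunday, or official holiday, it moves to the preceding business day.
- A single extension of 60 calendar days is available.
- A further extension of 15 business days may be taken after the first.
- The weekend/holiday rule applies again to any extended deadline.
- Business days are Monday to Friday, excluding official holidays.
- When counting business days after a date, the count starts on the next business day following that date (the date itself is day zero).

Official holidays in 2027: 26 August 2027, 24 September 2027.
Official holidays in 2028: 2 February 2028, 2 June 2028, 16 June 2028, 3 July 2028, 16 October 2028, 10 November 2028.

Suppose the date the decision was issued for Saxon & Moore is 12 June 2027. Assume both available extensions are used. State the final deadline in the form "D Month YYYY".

12 months after 12 June 2027, on the same day of the month, is 12 June 2028.
Since 12 June 2028 is a Monday and not a holiday, the date is unchanged.
Applying the 60-calendar-day extension: 12 June 2028 + 60 days = 11 August 2028.
11 August 2028 (Friday) is already a business day.
The 15-business-day extension runs from 11 August 2028 to 1 September 2028.
Since 1 September 2028 is a Friday and not a holiday, the date is unchanged.
Final deadline: 1 September 2028.

1 September 2028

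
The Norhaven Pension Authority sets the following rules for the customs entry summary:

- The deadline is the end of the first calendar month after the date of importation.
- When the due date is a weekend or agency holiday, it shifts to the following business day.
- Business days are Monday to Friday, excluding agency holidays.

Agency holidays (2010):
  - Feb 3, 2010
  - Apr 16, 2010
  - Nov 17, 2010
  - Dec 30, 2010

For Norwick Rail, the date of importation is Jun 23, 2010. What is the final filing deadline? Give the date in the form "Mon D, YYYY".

The first month after Jun 23, 2010 is July 2010, whose last day is Jul 31, 2010.
Because Jul 31, 2010 is a Saturday, the deadline becomes Aug 2, 2010 (Monday).
Deadline: Aug 2, 2010.

Aug 2, 2010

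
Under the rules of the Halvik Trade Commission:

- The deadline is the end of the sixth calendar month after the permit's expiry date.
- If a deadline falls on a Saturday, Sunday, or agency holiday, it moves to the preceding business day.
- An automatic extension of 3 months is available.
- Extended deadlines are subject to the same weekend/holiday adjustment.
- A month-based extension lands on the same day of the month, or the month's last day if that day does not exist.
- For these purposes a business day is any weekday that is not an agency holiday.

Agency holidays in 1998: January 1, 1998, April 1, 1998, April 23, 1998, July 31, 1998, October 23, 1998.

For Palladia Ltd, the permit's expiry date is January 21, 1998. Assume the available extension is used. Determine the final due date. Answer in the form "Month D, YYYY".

October 30, 1998

The sixth month after January 21, 1998 is July 1998, whose last day is July 31, 1998.
July 31, 1998 is a listed holiday, so it moves to the preceding business day, July 30, 1998 (Thursday).
Applying the 3 months extension: 3 months after July 30, 1998 is October 30, 1998.
October 30, 1998 (Friday) is already a business day.
The final due date is October 30, 1998.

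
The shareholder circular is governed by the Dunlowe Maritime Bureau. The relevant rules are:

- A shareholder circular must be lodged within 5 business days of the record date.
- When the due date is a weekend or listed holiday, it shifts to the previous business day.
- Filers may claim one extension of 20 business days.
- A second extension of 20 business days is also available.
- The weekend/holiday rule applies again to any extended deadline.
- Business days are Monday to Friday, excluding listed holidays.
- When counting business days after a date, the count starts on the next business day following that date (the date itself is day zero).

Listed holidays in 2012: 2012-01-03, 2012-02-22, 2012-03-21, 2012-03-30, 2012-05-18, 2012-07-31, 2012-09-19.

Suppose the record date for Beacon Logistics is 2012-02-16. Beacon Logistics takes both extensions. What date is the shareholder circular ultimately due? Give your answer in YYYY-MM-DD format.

2012-04-24

Counting 5 business days after 2012-02-16 (skipping weekends and listed holidays) reaches 2012-02-24.
2012-02-24 is a Friday and not a listed holiday, so it stands.
The 20-business-day extension runs from 2012-02-24 to 2012-03-26.
2012-03-26 falls on a Monday, which is a business day, so no adjustment is needed.
Counting 20 further business days from 2012-03-26 reaches 2012-04-24.
2012-04-24 falls on a Tuesday, which is a business day, so no adjustment is needed.
So the filing is due 2012-04-24.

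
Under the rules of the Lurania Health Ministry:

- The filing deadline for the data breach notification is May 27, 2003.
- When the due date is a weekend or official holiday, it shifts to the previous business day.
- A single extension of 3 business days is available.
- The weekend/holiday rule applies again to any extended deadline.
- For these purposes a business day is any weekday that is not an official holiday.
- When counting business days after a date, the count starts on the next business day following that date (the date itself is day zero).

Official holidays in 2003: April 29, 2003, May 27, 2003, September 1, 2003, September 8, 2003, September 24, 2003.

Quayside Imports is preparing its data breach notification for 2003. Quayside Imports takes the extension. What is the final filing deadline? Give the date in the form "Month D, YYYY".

May 30, 2003

The statutory due date is May 27, 2003.
May 27, 2003 falls on a listed holiday. Rolling to the preceding business day gives May 26, 2003, a Monday.
The 3-business-day extension runs from May 26, 2003 to May 30, 2003.
May 30, 2003 is a Friday and not a listed holiday, so it stands.
The final due date is May 30, 2003.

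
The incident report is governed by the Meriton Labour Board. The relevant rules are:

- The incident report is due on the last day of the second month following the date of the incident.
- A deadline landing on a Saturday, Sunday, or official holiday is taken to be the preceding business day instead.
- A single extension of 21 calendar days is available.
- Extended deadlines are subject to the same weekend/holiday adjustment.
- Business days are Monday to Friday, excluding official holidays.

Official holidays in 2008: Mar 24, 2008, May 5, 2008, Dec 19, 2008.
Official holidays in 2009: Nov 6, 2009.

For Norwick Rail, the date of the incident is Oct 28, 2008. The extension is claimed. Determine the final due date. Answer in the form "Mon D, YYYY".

Jan 21, 2009

2 months after Oct 28, 2008 is December 2008; that month ends on Dec 31, 2008.
Dec 31, 2008 falls on a Wednesday, which is a business day, so no adjustment is needed.
Add the 21 calendar-day extension to Dec 31, 2008: Jan 21, 2009.
Since Jan 21, 2009 is a Wednesday and not a holiday, the date is unchanged.
The final due date is Jan 21, 2009.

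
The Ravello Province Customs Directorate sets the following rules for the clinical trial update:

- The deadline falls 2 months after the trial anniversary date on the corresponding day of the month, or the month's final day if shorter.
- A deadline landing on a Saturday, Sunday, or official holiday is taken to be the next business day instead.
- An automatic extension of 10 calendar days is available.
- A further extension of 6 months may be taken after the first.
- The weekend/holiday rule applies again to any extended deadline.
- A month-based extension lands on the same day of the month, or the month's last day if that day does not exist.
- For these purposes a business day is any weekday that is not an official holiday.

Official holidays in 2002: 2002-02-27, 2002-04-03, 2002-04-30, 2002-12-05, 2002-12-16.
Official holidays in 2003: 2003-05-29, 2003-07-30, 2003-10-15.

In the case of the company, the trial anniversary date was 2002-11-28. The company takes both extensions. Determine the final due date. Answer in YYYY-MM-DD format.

2003-08-07

2 months from 2002-11-28 is 2003-01-28.
Since 2003-01-28 is a Tuesday and not a holiday, the date is unchanged.
Add the 10 calendar-day extension to 2003-01-28: 2003-02-07.
Since 2003-02-07 is a Friday and not a holiday, the date is unchanged.
Add 6 months to 2003-02-07: 2003-08-07.
2003-08-07 falls on a Thursday, which is a business day, so no adjustment is needed.
So the filing is due 2003-08-07.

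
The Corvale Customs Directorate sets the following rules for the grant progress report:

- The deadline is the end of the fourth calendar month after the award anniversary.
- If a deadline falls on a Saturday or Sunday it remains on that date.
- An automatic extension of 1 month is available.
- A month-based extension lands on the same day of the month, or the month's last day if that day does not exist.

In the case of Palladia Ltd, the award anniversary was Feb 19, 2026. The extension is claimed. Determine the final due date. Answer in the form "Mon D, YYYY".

Jul 30, 2026

4 months after Feb 19, 2026 falls in June 2026; the last day of that month is Jun 30, 2026.
Jun 30, 2026 falls on a Tuesday. The rules make no weekend/holiday allowance, so it remains Jun 30, 2026.
Add 1 month to Jun 30, 2026: Jul 30, 2026.
No adjustment is made for weekends or holidays, so Jul 30, 2026 stands.
The final due date is Jul 30, 2026.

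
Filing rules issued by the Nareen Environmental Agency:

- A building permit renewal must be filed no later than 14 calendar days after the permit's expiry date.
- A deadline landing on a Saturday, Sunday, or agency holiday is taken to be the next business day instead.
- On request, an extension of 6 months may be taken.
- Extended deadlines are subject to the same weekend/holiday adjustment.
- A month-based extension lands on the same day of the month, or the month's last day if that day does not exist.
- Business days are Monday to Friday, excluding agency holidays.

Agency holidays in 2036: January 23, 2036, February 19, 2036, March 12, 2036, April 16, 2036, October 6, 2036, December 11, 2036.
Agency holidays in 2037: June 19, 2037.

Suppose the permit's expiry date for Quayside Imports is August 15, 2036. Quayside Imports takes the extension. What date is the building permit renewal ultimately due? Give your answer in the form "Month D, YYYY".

March 2, 2037

From August 15, 2036, 14 calendar days later is August 29, 2036.
August 29, 2036 is a Friday and not a listed holiday, so it stands.
The 6 months extension carries August 29, 2036 to February 28, 2037 (day 29 does not exist in February, so the month's last day is used).
February 28, 2037 falls on a Saturday. Rolling to the next business day gives March 2, 2037, a Monday.
The final due date is March 2, 2037.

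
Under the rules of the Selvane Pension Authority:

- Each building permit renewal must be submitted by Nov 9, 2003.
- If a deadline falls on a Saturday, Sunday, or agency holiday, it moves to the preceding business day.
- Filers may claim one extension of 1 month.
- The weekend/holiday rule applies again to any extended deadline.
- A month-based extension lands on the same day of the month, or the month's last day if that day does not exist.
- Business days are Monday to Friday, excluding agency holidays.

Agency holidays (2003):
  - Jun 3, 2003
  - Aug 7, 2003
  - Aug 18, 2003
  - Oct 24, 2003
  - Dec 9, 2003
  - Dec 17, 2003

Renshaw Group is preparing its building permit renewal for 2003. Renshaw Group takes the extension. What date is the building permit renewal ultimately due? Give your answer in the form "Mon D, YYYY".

Dec 5, 2003

Start from the fixed due date, Nov 9, 2003.
Nov 9, 2003 is a Sunday, so it moves to the preceding business day, Nov 7, 2003 (Friday).
Add 1 month to Nov 7, 2003: Dec 7, 2003.
Because Dec 7, 2003 is a Sunday, the deadline becomes Dec 5, 2003 (Friday).
The final due date is Dec 5, 2003.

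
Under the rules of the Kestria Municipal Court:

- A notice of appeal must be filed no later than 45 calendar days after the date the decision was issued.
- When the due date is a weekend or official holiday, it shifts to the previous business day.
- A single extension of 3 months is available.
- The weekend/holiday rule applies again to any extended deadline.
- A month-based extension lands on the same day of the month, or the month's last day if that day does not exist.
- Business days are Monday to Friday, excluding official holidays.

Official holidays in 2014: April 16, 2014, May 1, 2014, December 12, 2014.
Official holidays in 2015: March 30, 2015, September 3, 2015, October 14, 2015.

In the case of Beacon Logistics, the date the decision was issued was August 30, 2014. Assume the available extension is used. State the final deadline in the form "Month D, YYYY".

January 14, 2015

From August 30, 2014, 45 calendar days later is October 14, 2014.
Since October 14, 2014 is a Tuesday and not a holiday, the date is unchanged.
Add 3 months to October 14, 2014: January 14, 2015.
January 14, 2015 (Wednesday) is already a business day.
So the filing is due January 14, 2015.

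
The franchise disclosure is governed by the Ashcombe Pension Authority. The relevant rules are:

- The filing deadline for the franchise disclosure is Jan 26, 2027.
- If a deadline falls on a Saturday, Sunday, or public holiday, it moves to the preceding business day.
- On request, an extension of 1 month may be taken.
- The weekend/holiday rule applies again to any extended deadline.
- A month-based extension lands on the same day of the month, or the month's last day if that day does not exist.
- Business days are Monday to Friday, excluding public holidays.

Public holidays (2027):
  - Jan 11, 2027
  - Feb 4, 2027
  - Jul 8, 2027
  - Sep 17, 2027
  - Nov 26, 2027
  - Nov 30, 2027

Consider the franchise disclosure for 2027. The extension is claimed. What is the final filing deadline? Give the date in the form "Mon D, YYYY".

Feb 26, 2027

The statutory due date is Jan 26, 2027.
Jan 26, 2027 falls on a Tuesday, which is a business day, so no adjustment is needed.
Applying the 1 month extension: 1 month after Jan 26, 2027 is Feb 26, 2027.
Feb 26, 2027 falls on a Friday, which is a business day, so no adjustment is needed.
The final due date is Feb 26, 2027.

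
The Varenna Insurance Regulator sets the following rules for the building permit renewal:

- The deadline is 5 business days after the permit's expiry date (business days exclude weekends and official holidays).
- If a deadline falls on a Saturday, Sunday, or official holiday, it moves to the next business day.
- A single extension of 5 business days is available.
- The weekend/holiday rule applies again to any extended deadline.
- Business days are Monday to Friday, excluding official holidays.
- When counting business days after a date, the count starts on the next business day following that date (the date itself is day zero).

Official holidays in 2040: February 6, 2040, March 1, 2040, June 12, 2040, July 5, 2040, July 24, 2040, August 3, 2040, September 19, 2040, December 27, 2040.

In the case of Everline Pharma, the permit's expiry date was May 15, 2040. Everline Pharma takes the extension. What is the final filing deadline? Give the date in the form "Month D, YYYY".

May 29, 2040

5 business days after May 15, 2040, excluding weekends and holidays, is May 22, 2040.
May 22, 2040 (Tuesday) is already a business day.
Applying the 5-business-day extension: 5 business days after May 22, 2040 is May 29, 2040.
May 29, 2040 is a Tuesday and not a listed holiday, so it stands.
Final deadline: May 29, 2040.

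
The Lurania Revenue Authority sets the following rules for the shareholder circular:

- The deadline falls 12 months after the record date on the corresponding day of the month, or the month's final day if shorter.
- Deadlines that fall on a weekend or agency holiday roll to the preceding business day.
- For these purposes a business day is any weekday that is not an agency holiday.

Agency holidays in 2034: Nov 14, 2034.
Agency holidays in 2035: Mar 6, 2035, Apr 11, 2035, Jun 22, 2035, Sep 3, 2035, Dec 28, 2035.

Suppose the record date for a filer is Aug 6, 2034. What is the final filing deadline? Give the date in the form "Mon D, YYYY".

12 months from Aug 6, 2034 is Aug 6, 2035.
Aug 6, 2035 (Monday) is already a business day.
So the filing is due Aug 6, 2035.

Aug 6, 2035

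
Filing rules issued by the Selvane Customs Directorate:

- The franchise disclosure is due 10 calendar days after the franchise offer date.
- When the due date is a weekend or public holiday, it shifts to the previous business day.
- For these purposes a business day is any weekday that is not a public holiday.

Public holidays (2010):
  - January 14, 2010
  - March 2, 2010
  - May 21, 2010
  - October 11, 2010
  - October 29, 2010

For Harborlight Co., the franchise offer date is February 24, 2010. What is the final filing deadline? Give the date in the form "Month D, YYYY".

Trigger date February 24, 2010 + 10 calendar days = March 6, 2010.
March 6, 2010 is a Saturday; the preceding business day is March 5, 2010 (Friday).
So the filing is due March 5, 2010.

March 5, 2010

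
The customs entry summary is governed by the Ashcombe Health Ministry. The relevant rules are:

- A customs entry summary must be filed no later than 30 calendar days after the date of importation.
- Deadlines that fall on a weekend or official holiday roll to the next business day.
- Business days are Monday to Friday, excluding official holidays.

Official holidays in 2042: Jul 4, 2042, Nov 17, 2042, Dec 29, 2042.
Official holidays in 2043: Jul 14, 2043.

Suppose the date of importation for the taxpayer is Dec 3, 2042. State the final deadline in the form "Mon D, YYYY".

Adding 30 calendar days to Dec 3, 2042 gives Jan 2, 2043.
Jan 2, 2043 falls on a Friday, which is a business day, so no adjustment is needed.
Deadline: Jan 2, 2043.

Jan 2, 2043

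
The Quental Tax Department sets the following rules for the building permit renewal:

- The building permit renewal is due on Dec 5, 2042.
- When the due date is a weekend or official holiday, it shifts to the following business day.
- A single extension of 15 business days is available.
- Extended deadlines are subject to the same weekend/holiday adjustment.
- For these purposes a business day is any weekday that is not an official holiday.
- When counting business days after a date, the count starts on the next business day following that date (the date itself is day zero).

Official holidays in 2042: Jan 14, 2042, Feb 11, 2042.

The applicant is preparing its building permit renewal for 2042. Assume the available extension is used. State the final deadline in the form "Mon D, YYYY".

The stated deadline is Dec 5, 2042.
Since Dec 5, 2042 is a Friday and not a holiday, the date is unchanged.
The 15-business-day extension runs from Dec 5, 2042 to Dec 26, 2042.
Dec 26, 2042 falls on a Friday, which is a business day, so no adjustment is needed.
Final deadline: Dec 26, 2042.

Dec 26, 2042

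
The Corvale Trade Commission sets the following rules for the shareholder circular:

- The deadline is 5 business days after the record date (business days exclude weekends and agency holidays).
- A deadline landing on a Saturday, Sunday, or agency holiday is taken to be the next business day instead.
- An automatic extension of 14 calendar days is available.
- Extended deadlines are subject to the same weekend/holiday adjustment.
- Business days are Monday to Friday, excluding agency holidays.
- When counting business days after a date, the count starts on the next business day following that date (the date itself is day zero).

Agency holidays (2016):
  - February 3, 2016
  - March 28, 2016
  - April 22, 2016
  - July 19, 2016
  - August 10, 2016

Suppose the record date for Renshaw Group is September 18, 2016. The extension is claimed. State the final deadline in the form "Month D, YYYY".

Counting 5 business days after September 18, 2016 (skipping weekends and listed holidays) reaches September 23, 2016.
September 23, 2016 falls on a Friday, which is a business day, so no adjustment is needed.
Applying the 14-calendar-day extension: September 23, 2016 + 14 days = October 7, 2016.
October 7, 2016 is a Friday and not a listed holiday, so it stands.
The final due date is October 7, 2016.

October 7, 2016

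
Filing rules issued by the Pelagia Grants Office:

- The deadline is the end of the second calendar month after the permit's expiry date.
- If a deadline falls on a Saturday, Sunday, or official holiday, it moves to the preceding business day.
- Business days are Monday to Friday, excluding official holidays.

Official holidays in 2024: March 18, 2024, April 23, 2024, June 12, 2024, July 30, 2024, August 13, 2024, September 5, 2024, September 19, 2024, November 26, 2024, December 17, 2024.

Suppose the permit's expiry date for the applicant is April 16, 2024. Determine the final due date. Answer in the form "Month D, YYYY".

June 28, 2024

2 months after April 16, 2024 falls in June 2024; the last day of that month is June 30, 2024.
June 30, 2024 is a Sunday, so it moves to the preceding business day, June 28, 2024 (Friday).
So the filing is due June 28, 2024.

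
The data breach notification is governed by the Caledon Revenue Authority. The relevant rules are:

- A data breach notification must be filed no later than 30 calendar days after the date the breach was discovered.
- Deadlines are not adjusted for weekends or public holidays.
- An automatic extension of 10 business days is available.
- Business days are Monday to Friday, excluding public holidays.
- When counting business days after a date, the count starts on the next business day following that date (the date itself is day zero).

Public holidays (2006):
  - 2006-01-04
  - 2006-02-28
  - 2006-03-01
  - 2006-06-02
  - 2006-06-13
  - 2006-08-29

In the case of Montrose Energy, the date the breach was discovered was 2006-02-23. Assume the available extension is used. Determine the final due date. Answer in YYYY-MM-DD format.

2006-04-07

Adding 30 calendar days to 2006-02-23 gives 2006-03-25.
No adjustment is made for weekends or holidays, so 2006-03-25 stands.
Applying the 10-business-day extension: 10 business days after 2006-03-25 is 2006-04-07.
No adjustment is made for weekends or holidays, so 2006-04-07 stands.
Final deadline: 2006-04-07.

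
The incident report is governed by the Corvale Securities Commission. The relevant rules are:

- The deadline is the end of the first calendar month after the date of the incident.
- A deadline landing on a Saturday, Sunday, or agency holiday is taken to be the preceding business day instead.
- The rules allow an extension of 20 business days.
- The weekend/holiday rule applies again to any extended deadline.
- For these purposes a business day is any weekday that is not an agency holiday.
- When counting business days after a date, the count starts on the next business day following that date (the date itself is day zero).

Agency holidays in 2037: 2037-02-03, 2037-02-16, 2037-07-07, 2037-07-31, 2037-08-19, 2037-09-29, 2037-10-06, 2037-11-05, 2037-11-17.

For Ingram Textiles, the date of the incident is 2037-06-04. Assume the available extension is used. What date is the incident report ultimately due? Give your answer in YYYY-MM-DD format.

1 month after 2037-06-04 falls in July 2037; the last day of that month is 2037-07-31.
2037-07-31 falls on a listed holiday. Rolling to the preceding business day gives 2037-07-30, a Thursday.
Counting 20 further business days from 2037-07-30 reaches 2037-08-31.
2037-08-31 is a Monday and not a listed holiday, so it stands.
Final deadline: 2037-08-31.

2037-08-31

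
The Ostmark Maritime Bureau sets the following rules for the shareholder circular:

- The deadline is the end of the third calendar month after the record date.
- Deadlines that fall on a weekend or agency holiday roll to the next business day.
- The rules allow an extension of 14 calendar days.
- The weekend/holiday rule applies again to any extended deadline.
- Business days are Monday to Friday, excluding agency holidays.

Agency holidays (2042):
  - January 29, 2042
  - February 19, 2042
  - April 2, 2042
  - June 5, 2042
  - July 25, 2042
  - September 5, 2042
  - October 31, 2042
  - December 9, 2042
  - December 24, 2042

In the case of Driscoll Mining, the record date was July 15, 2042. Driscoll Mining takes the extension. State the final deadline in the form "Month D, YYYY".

3 months after July 15, 2042 is October 2042; that month ends on October 31, 2042.
October 31, 2042 is a listed holiday, so it moves to the next business day, November 3, 2042 (Monday).
With the 14-day extension, November 3, 2042 becomes November 17, 2042.
November 17, 2042 (Monday) is already a business day.
Deadline: November 17, 2042.

November 17, 2042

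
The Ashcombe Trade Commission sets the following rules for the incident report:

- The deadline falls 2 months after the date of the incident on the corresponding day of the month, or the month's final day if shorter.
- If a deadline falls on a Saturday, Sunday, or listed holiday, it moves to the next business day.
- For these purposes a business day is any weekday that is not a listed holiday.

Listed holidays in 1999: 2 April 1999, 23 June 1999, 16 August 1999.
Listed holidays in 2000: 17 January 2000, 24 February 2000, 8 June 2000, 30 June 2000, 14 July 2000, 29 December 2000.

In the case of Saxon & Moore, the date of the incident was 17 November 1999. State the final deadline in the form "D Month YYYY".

18 January 2000

Moving 2 months forward from 17 November 1999 on the corresponding day gives 17 January 2000.
17 January 2000 falls on a listed holiday. Rolling to the next business day gives 18 January 2000, a Tuesday.
Final deadline: 18 January 2000.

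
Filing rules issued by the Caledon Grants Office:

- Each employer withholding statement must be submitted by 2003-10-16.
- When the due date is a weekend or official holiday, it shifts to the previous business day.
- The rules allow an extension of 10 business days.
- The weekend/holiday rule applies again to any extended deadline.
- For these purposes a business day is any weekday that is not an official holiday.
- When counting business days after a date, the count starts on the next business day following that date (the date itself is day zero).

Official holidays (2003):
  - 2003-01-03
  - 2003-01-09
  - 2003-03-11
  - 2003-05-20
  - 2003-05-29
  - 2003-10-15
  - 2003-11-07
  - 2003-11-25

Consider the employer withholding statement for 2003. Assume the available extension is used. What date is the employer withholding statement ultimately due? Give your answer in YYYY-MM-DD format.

Start from the fixed due date, 2003-10-16.
2003-10-16 falls on a Thursday, which is a business day, so no adjustment is needed.
The 10-business-day extension runs from 2003-10-16 to 2003-10-30.
2003-10-30 falls on a Thursday, which is a business day, so no adjustment is needed.
So the filing is due 2003-10-30.

2003-10-30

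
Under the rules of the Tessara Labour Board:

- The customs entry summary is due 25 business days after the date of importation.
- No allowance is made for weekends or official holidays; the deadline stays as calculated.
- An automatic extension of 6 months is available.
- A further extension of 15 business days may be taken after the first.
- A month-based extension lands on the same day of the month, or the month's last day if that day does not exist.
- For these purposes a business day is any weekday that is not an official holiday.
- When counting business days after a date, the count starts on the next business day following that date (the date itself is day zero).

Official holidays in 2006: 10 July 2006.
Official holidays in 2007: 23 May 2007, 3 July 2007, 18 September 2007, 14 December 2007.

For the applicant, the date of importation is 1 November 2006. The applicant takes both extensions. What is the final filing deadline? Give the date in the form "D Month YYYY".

25 business days after 1 November 2006, excluding weekends and holidays, is 6 December 2006.
No adjustment is made for weekends or holidays, so 6 December 2006 stands.
Add 6 months to 6 December 2006: 6 June 2007.
No adjustment is made for weekends or holidays, so 6 June 2007 stands.
The 15-business-day extension runs from 6 June 2007 to 27 June 2007.
No adjustment is made for weekends or holidays, so 27 June 2007 stands.
Deadline: 27 June 2007.

27 June 2007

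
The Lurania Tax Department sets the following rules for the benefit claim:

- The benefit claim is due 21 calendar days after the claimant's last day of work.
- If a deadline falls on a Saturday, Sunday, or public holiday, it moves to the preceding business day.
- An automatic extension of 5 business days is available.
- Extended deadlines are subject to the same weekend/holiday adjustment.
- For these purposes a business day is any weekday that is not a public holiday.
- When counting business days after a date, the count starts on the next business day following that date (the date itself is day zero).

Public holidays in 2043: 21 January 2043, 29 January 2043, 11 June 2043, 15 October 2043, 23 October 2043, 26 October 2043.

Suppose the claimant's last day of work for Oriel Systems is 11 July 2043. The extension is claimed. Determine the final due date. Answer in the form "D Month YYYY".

7 August 2043

Adding 21 calendar days to 11 July 2043 gives 1 August 2043.
Because 1 August 2043 is a Saturday, the deadline becomes 31 July 2043 (Friday).
Applying the 5-business-day extension: 5 business days after 31 July 2043 is 7 August 2043.
Since 7 August 2043 is a Friday and not a holiday, the date is unchanged.
Deadline: 7 August 2043.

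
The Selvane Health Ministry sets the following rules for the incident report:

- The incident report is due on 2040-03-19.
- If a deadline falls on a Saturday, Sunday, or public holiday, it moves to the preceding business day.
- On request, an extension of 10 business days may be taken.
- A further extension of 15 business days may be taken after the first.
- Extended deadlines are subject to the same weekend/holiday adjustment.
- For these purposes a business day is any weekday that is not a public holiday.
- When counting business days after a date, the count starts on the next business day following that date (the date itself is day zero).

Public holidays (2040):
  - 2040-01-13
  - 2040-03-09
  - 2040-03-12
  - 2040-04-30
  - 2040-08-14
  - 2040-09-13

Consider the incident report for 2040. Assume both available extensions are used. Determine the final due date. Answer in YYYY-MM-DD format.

Start from the fixed due date, 2040-03-19.
2040-03-19 is a Monday and not a listed holiday, so it stands.
The 10-business-day extension runs from 2040-03-19 to 2040-04-02.
Since 2040-04-02 is a Monday and not a holiday, the date is unchanged.
The 15-business-day extension runs from 2040-04-02 to 2040-04-23.
2040-04-23 (Monday) is already a business day.
The final due date is 2040-04-23.

2040-04-23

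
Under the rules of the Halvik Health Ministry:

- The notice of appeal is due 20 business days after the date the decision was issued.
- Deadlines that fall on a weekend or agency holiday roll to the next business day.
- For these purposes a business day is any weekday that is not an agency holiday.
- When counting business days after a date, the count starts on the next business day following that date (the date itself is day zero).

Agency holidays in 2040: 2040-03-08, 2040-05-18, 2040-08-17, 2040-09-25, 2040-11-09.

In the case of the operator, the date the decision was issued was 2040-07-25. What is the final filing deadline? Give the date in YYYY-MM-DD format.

Counting 20 business days after 2040-07-25 (skipping weekends and listed holidays) reaches 2040-08-23.
Since 2040-08-23 is a Thursday and not a holiday, the date is unchanged.
Final deadline: 2040-08-23.

2040-08-23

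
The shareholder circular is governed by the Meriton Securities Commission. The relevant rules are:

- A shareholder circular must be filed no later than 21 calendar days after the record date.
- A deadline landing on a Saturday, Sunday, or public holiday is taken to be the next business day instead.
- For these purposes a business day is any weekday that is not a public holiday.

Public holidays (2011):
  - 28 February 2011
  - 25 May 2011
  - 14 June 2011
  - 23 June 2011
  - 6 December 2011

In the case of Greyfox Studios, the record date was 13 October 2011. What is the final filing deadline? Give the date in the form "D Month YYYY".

Adding 21 calendar days to 13 October 2011 gives 3 November 2011.
3 November 2011 is a Thursday and not a listed holiday, so it stands.
Final deadline: 3 November 2011.

3 November 2011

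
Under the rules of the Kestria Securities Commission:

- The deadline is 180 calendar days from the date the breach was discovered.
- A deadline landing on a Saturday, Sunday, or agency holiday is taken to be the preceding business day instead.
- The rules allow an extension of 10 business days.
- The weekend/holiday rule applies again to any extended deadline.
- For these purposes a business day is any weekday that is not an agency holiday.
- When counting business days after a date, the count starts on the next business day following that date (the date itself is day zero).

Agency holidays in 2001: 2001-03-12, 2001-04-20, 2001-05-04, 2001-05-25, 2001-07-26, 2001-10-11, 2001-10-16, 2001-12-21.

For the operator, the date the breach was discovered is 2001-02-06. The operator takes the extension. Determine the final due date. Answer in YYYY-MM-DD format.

2001-08-17

Trigger date 2001-02-06 + 180 calendar days = 2001-08-05.
Because 2001-08-05 is a Sunday, the deadline becomes 2001-08-03 (Friday).
The 10-business-day extension runs from 2001-08-03 to 2001-08-17.
2001-08-17 is a Friday and not a listed holiday, so it stands.
Final deadline: 2001-08-17.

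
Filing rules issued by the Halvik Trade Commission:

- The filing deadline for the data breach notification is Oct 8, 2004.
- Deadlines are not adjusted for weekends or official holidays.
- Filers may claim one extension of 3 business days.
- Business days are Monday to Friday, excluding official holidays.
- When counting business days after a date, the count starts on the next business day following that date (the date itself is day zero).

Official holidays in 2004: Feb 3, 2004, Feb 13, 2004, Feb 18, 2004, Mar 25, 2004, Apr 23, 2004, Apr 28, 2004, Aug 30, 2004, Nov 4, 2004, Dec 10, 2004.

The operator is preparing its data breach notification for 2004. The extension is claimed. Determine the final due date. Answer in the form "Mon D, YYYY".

Oct 13, 2004

The statutory due date is Oct 8, 2004.
Oct 8, 2004 is a Friday; no weekend or holiday adjustment applies.
Counting 3 further business days from Oct 8, 2004 reaches Oct 13, 2004.
Oct 13, 2004 is a Wednesday; no weekend or holiday adjustment applies.
Final deadline: Oct 13, 2004.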